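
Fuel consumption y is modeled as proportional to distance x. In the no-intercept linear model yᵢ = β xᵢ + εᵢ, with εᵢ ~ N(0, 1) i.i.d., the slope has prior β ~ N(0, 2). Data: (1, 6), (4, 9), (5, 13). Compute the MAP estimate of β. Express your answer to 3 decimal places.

β̂_MAP = 2.518

log p(β | y) = −Σ(yᵢ − βxᵢ)²/(2·1) − β²/(2·2) + const.
Setting the derivative to zero: Σxᵢ(yᵢ − βxᵢ)/1 − β/2 = 0, so β = Σxᵢyᵢ / (Σxᵢ² + σ²/τ²).
Σxᵢyᵢ = 1·6 + 4·9 + 5·13 = 107; Σxᵢ² = 42; σ²/τ² = 0.5.
β̂_MAP = 107 / (42 + 0.5) = 107/42.5 ≈ 2.518.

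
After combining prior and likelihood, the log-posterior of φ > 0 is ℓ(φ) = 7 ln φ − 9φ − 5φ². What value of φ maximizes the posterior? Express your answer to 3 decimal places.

φ̂_MAP = 0.500

ℓ'(φ) = 7/φ − 9 − 10φ. Setting this to zero and multiplying by φ: 10φ² + 9φ − 7 = 0.
φ = (−9 + √(9² + 4·10·7)) / (2·10) = (−9 + √361) / 20 = (−9 + 19)/20 = 1/2.
ℓ''(φ) = −7/φ² − 10 < 0, confirming a maximum.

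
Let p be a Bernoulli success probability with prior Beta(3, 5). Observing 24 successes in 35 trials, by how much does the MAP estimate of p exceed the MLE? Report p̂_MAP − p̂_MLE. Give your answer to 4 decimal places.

MAP − MLE = -0.0516

Posterior is Beta(27, 16); MAP = (27−1)/(43−2) = 26/41 ≈ 0.63415.
MLE ignores the prior: p̂_MLE = k/n = 24/35 ≈ 0.68571.
Difference = 26/41 − 24/35 = -74/1435 ≈ -0.0516.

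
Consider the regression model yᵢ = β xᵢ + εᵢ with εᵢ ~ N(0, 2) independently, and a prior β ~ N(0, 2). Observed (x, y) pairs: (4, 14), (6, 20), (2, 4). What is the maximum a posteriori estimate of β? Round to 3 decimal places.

β̂_MAP = 3.228

log p(β | y) = −Σ(yᵢ − βxᵢ)²/(2·2) − β²/(2·2) + const.
Setting the derivative to zero: Σxᵢ(yᵢ − βxᵢ)/2 − β/2 = 0, so β = Σxᵢyᵢ / (Σxᵢ² + σ²/τ²).
Σxᵢyᵢ = 4·14 + 6·20 + 2·4 = 184; Σxᵢ² = 56; σ²/τ² = 1.
β̂_MAP = 184 / (56 + 1) = 184/57 ≈ 3.228.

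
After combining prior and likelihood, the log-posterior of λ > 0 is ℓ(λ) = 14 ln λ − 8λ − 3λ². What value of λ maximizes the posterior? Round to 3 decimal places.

ℓ'(λ) = 14/λ − 8 − 6λ. Setting this to zero and multiplying by λ: 6λ² + 8λ − 14 = 0.
λ = (−8 + √(8² + 4·6·14)) / (2·6) = (−8 + √400) / 12 = (−8 + 20)/12 = 1.
ℓ''(λ) = −14/λ² − 6 < 0, confirming a maximum.

λ̂_MAP = 1.000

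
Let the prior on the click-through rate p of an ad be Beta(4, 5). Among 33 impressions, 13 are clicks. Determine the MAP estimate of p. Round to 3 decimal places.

Prior: Beta(4, 5).
Data: 13 successes in 33 trials. The binomial likelihood contributes p^13(1−p)^20, so the posterior is Beta(4+13, 5+20) = Beta(17, 25).
For Beta(a, b) with a, b > 1 the mode is (a−1)/(a+b−2) = 16/40 ≈ 0.400.

p̂_MAP = 0.400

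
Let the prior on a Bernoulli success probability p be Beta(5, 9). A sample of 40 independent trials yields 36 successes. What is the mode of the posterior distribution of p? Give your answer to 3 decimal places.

Prior: Beta(5, 9).
Data: 36 successes in 40 trials. The binomial likelihood contributes p^36(1−p)^4, so the posterior is Beta(5+36, 9+4) = Beta(41, 13).
For Beta(a, b) with a, b > 1 the mode is (a−1)/(a+b−2) = 40/52 ≈ 0.769.

p̂_MAP = 0.769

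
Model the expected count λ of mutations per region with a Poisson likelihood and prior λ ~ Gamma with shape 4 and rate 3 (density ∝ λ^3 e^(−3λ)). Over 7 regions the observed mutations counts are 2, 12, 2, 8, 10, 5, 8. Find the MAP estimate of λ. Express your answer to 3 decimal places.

Σxᵢ = 2+12+2+8+10+5+8 = 47, with n = 7.
Posterior ∝ λ^3e^(−3λ) · λ^47e^(−7λ) = λ^50e^(−10λ), i.e. Gamma(shape=51, rate=10).
The mode of a Gamma(a, b) with a ≥ 1 (shape–rate) is (a−1)/b = 50/10 ≈ 5.000.

λ̂_MAP = 5.000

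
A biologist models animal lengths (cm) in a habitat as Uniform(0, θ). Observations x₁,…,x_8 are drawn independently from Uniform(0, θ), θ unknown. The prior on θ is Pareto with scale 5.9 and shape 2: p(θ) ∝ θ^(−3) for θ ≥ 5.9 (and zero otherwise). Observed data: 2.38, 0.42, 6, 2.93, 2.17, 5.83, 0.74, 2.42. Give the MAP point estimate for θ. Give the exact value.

θ̂_MAP = 6

The Uniform(0, θ) likelihood is θ^(−n) for θ ≥ max(xᵢ), zero otherwise. Here max(xᵢ) = 6.
Posterior ∝ θ^(−3) · θ^(−8) = θ^(−11) on θ ≥ max(5.9, 6) = 6.
This density is strictly decreasing in θ, so the posterior mode lies at the lower boundary of the support.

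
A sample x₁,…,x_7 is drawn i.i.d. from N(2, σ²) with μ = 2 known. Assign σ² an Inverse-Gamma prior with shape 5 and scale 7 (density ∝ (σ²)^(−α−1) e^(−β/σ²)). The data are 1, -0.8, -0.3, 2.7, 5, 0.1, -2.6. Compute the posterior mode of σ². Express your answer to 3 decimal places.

Sum of squared deviations about the known mean: SS = (1−2)² + (-0.8−2)² + (-0.3−2)² + (2.7−2)² + (5−2)² + (0.1−2)² + (-2.6−2)² = 48.39.
The Normal likelihood contributes (σ²)^(−n/2) exp(−SS/(2σ²)), so the posterior is Inverse-Gamma(α + n/2, β + SS/2) = Inverse-Gamma(8.5, 31.195).
The mode of Inverse-Gamma(a, b) is b/(a+1) = 31.195/9.5 ≈ 3.284.

σ̂²_MAP = 3.284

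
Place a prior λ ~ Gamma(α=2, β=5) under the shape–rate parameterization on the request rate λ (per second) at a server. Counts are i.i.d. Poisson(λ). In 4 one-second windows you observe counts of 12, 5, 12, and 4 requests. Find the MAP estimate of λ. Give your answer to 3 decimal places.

λ̂_MAP = 3.778

Σxᵢ = 12+5+12+4 = 33, with n = 4.
Posterior ∝ λe^(−5λ) · λ^33e^(−4λ) = λ^34e^(−9λ), i.e. Gamma(shape=35, rate=9).
The mode of a Gamma(a, b) with a ≥ 1 (shape–rate) is (a−1)/b = 34/9 ≈ 3.778.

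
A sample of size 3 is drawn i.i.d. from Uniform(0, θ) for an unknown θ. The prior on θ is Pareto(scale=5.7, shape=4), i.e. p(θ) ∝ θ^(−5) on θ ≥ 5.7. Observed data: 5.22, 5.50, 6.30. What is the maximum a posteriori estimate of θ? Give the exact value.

The Uniform(0, θ) likelihood is θ^(−n) for θ ≥ max(xᵢ), zero otherwise. Here max(xᵢ) = 6.30.
Posterior ∝ θ^(−5) · θ^(−3) = θ^(−8) on θ ≥ max(5.7, 6.30) = 6.30.
This density is strictly decreasing in θ, so the posterior mode lies at the lower boundary of the support.

θ̂_MAP = 6.30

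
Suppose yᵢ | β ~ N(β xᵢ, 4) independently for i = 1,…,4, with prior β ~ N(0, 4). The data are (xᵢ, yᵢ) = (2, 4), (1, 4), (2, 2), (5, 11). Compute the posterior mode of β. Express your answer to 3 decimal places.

log p(β | y) = −Σ(yᵢ − βxᵢ)²/(2·4) − β²/(2·4) + const.
Setting the derivative to zero: Σxᵢ(yᵢ − βxᵢ)/4 − β/4 = 0, so β = Σxᵢyᵢ / (Σxᵢ² + σ²/τ²).
Σxᵢyᵢ = 2·4 + 1·4 + 2·2 + 5·11 = 71; Σxᵢ² = 34; σ²/τ² = 1.
β̂_MAP = 71 / (34 + 1) = 71/35 ≈ 2.029.

β̂_MAP = 2.029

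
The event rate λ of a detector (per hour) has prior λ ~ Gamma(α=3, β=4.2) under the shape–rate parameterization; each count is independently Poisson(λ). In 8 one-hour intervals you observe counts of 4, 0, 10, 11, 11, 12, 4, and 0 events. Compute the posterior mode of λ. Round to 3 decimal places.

Σxᵢ = 4+0+10+11+11+12+4+0 = 52, with n = 8.
Posterior ∝ λ^2e^(−4.2λ) · λ^52e^(−8λ) = λ^54e^(−12.2λ), i.e. Gamma(shape=55, rate=12.2).
The mode of a Gamma(a, b) with a ≥ 1 (shape–rate) is (a−1)/b = 54/12.2 ≈ 4.426.

λ̂_MAP = 4.426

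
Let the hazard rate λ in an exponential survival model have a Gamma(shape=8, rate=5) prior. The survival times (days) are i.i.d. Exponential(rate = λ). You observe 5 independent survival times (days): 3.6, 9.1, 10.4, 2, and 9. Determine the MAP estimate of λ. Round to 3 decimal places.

The Exponential(rate=λ) likelihood is ∝ λ^n e^(−λΣtᵢ). Here n = 5 and Σtᵢ = 3.6 + 9.1 + 10.4 + 2 + 9 = 34.1.
Posterior ∝ λ^7e^(−5λ) · λ^5e^(−34.1λ) = λ^12e^(−39.1λ), i.e. Gamma(13, 39.1).
Mode = (a−1)/b = 12/39.1 ≈ 0.307.

λ̂_MAP = 0.307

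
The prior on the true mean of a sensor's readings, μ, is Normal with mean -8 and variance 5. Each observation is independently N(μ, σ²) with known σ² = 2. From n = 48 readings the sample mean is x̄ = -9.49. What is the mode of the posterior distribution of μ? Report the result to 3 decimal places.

μ̂_MAP = -9.478

n = 48, x̄ = -9.49.
For a Normal prior and Normal likelihood with known variance, the posterior is Normal; its mode equals its mean, the precision-weighted average.
Prior precision 1/σ₀² = 1/5 = 0.2; data precision n/σ² = 48/2 = 24.
μ̂ = (0.2·(-8) + 24·(-9.49)) / (0.2 + 24) = (-229.36)/24.2 = -5734/605 ≈ -9.478.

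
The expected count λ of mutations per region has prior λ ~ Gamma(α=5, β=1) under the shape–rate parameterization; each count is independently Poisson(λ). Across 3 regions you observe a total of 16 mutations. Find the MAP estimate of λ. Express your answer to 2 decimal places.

Σxᵢ = 16, n = 3.
Posterior ∝ λ^4e^(−1λ) · λ^16e^(−3λ) = λ^20e^(−4λ), i.e. Gamma(shape=21, rate=4).
The mode of a Gamma(a, b) with a ≥ 1 (shape–rate) is (a−1)/b = 20/4 ≈ 5.00.

λ̂_MAP = 5.00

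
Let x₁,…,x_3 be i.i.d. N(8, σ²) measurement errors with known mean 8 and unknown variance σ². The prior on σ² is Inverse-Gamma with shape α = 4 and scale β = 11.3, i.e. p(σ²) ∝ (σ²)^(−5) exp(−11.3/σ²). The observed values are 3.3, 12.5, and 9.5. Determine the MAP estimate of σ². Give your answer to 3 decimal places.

Sum of squared deviations about the known mean: SS = (3.3−8)² + (12.5−8)² + (9.5−8)² = 44.59.
The Normal likelihood contributes (σ²)^(−n/2) exp(−SS/(2σ²)), so the posterior is Inverse-Gamma(α + n/2, β + SS/2) = Inverse-Gamma(5.5, 33.595).
The mode of Inverse-Gamma(a, b) is b/(a+1) = 33.595/6.5 ≈ 5.168.

σ̂²_MAP = 5.168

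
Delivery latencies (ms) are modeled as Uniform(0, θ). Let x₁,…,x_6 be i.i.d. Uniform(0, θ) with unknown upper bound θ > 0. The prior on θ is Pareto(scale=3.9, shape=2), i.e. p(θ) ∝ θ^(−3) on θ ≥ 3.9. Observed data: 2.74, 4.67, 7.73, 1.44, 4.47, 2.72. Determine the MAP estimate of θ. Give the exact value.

θ̂_MAP = 7.73

The Uniform(0, θ) likelihood is θ^(−n) for θ ≥ max(xᵢ), zero otherwise. Here max(xᵢ) = 7.73.
Posterior ∝ θ^(−3) · θ^(−6) = θ^(−9) on θ ≥ max(3.9, 7.73) = 7.73.
This density is strictly decreasing in θ, so the posterior mode lies at the lower boundary of the support.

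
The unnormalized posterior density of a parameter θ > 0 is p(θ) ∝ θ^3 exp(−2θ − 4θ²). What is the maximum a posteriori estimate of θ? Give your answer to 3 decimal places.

θ̂_MAP = 0.500

ℓ'(θ) = 3/θ − 2 − 8θ. Setting this to zero and multiplying by θ: 8θ² + 2θ − 3 = 0.
θ = (−2 + √(2² + 4·8·3)) / (2·8) = (−2 + √100) / 16 = (−2 + 10)/16 = 1/2.
ℓ''(θ) = −3/θ² − 8 < 0, confirming a maximum.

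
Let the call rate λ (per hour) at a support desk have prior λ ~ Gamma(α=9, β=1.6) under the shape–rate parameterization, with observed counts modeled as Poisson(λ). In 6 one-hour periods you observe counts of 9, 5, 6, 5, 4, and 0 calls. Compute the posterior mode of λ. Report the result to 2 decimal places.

λ̂_MAP = 4.87

Σxᵢ = 9+5+6+5+4+0 = 29, with n = 6.
Posterior ∝ λ^8e^(−1.6λ) · λ^29e^(−6λ) = λ^37e^(−7.6λ), i.e. Gamma(shape=38, rate=7.6).
The mode of a Gamma(a, b) with a ≥ 1 (shape–rate) is (a−1)/b = 37/7.6 ≈ 4.87.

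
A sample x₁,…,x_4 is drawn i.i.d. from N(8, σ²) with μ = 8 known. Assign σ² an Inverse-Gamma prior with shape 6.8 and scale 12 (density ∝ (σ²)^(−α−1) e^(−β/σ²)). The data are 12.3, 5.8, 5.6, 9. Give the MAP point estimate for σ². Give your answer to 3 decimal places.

σ̂²_MAP = 2.760

Sum of squared deviations about the known mean: SS = (12.3−8)² + (5.8−8)² + (5.6−8)² + (9−8)² = 30.09.
The Normal likelihood contributes (σ²)^(−n/2) exp(−SS/(2σ²)), so the posterior is Inverse-Gamma(α + n/2, β + SS/2) = Inverse-Gamma(8.8, 27.045).
The mode of Inverse-Gamma(a, b) is b/(a+1) = 27.045/9.8 ≈ 2.760.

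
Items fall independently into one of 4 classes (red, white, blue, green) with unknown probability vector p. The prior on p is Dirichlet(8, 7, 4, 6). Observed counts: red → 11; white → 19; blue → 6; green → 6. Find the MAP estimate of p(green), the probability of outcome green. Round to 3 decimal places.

MAP estimate of p(green) = 0.175

The posterior is Dirichlet(αᵢ + nᵢ) = Dirichlet(19, 26, 10, 12).
For a Dirichlet(a₁,…,a_K) with all aᵢ > 1, the mode has j-th component (aⱼ − 1)/(Σaᵢ − K).
Here Σaᵢ = 67 and K = 4, so p(green) = (12 − 1)/(67 − 4) = 11/63 ≈ 0.175.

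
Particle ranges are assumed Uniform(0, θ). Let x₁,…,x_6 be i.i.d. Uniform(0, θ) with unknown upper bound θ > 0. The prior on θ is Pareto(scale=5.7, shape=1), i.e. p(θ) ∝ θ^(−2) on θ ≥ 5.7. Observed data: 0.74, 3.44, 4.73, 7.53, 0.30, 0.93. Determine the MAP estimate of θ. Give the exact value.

θ̂_MAP = 7.53

The Uniform(0, θ) likelihood is θ^(−n) for θ ≥ max(xᵢ), zero otherwise. Here max(xᵢ) = 7.53.
Posterior ∝ θ^(−2) · θ^(−6) = θ^(−8) on θ ≥ max(5.7, 7.53) = 7.53.
This density is strictly decreasing in θ, so the posterior mode lies at the lower boundary of the support.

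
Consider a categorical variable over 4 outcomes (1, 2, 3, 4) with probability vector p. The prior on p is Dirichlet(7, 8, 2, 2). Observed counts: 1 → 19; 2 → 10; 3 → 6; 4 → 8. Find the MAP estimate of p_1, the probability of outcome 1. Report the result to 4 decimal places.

The posterior is Dirichlet(αᵢ + nᵢ) = Dirichlet(26, 18, 8, 10).
For a Dirichlet(a₁,…,a_K) with all aᵢ > 1, the mode has j-th component (aⱼ − 1)/(Σaᵢ − K).
Here Σaᵢ = 62 and K = 4, so p_1 = (26 − 1)/(62 − 4) = 25/58 ≈ 0.4310.

MAP estimate: 0.4310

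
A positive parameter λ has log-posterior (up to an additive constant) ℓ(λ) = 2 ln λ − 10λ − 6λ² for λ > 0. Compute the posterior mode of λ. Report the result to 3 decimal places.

λ̂_MAP = 0.167

ℓ'(λ) = 2/λ − 10 − 12λ. Setting this to zero and multiplying by λ: 12λ² + 10λ − 2 = 0.
λ = (−10 + √(10² + 4·12·2)) / (2·12) = (−10 + √196) / 24 = (−10 + 14)/24 = 1/6.
ℓ''(λ) = −2/λ² − 12 < 0, confirming a maximum.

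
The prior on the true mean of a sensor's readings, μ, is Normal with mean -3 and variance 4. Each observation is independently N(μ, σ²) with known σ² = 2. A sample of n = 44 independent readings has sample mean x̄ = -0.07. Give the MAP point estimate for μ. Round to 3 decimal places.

μ̂_MAP = -0.103

n = 44, x̄ = -0.07.
For a Normal prior and Normal likelihood with known variance, the posterior is Normal; its mode equals its mean, the precision-weighted average.
Prior precision 1/σ₀² = 1/4 = 0.25; data precision n/σ² = 44/2 = 22.
μ̂ = (0.25·(-3) + 22·(-0.07)) / (0.25 + 22) = (-2.29)/22.25 = -229/2225 ≈ -0.103.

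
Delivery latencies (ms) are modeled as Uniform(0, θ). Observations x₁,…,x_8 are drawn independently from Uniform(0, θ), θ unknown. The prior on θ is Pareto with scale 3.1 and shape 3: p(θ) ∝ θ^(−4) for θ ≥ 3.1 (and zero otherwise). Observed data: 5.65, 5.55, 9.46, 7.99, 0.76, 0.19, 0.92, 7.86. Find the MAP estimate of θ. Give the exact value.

θ̂_MAP = 9.46

The Uniform(0, θ) likelihood is θ^(−n) for θ ≥ max(xᵢ), zero otherwise. Here max(xᵢ) = 9.46.
Posterior ∝ θ^(−4) · θ^(−8) = θ^(−12) on θ ≥ max(3.1, 9.46) = 9.46.
This density is strictly decreasing in θ, so the posterior mode lies at the lower boundary of the support.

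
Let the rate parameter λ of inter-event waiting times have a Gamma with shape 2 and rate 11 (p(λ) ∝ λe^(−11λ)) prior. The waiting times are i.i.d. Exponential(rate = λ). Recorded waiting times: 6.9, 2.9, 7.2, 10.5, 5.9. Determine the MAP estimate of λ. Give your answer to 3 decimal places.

The Exponential(rate=λ) likelihood is ∝ λ^n e^(−λΣtᵢ). Here n = 5 and Σtᵢ = 6.9 + 2.9 + 7.2 + 10.5 + 5.9 = 33.4.
Posterior ∝ λe^(−11λ) · λ^5e^(−33.4λ) = λ^6e^(−44.4λ), i.e. Gamma(7, 44.4).
Mode = (a−1)/b = 6/44.4 ≈ 0.135.

λ̂_MAP = 0.135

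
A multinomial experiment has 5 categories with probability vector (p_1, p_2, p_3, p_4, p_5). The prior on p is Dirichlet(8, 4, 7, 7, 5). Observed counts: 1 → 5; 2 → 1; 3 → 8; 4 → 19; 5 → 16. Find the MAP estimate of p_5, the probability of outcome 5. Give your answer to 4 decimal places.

MAP estimate: 0.2667

The posterior is Dirichlet(αᵢ + nᵢ) = Dirichlet(13, 5, 15, 26, 21).
For a Dirichlet(a₁,…,a_K) with all aᵢ > 1, the mode has j-th component (aⱼ − 1)/(Σaᵢ − K).
Here Σaᵢ = 80 and K = 5, so p_5 = (21 − 1)/(80 − 5) = 20/75 ≈ 0.2667.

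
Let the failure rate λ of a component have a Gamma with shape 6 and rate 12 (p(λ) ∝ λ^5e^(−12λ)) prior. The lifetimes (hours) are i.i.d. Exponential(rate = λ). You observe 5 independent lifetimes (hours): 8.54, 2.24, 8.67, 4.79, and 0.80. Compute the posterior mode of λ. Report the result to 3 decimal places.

The Exponential(rate=λ) likelihood is ∝ λ^n e^(−λΣtᵢ). Here n = 5 and Σtᵢ = 8.54 + 2.24 + 8.67 + 4.79 + 0.80 = 25.04.
Posterior ∝ λ^5e^(−12λ) · λ^5e^(−25.04λ) = λ^10e^(−37.04λ), i.e. Gamma(11, 37.04).
Mode = (a−1)/b = 10/37.04 ≈ 0.270.

λ̂_MAP = 0.270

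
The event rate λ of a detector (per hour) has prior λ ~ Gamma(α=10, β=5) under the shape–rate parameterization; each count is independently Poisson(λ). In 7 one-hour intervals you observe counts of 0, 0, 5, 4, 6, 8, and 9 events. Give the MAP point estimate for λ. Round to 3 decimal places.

Σxᵢ = 0+0+5+4+6+8+9 = 32, with n = 7.
Posterior ∝ λ^9e^(−5λ) · λ^32e^(−7λ) = λ^41e^(−12λ), i.e. Gamma(shape=42, rate=12).
The mode of a Gamma(a, b) with a ≥ 1 (shape–rate) is (a−1)/b = 41/12 ≈ 3.417.

λ̂_MAP = 3.417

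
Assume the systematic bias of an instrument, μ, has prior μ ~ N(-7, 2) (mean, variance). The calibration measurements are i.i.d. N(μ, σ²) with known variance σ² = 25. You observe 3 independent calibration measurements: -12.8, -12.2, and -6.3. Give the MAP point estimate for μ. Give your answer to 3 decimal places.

n = 3; x̄ = ((-12.8) + (-12.2) + (-6.3))/3 = -31.3/3 = -313/30 ≈ -10.4333.
For a Normal prior and Normal likelihood with known variance, the posterior is Normal; its mode equals its mean, the precision-weighted average.
Prior precision 1/σ₀² = 1/2 = 0.5; data precision n/σ² = 3/25 = 0.12.
μ̂ = (0.5·(-7) + 0.12·(-313/30)) / (0.5 + 0.12) = (-4.752)/0.62 = -1188/155 ≈ -7.665.

μ̂_MAP = -7.665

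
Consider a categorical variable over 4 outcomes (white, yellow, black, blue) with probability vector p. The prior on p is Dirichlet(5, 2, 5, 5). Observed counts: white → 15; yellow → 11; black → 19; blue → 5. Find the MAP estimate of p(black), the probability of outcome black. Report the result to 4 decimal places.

MAP estimate of p(black) = 0.3651

The posterior is Dirichlet(αᵢ + nᵢ) = Dirichlet(20, 13, 24, 10).
For a Dirichlet(a₁,…,a_K) with all aᵢ > 1, the mode has j-th component (aⱼ − 1)/(Σaᵢ − K).
Here Σaᵢ = 67 and K = 4, so p(black) = (24 − 1)/(67 − 4) = 23/63 ≈ 0.3651.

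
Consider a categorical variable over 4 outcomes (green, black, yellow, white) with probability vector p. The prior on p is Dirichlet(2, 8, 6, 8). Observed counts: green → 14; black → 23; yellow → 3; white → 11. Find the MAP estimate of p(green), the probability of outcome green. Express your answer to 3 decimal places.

The posterior is Dirichlet(αᵢ + nᵢ) = Dirichlet(16, 31, 9, 19).
For a Dirichlet(a₁,…,a_K) with all aᵢ > 1, the mode has j-th component (aⱼ − 1)/(Σaᵢ − K).
Here Σaᵢ = 75 and K = 4, so p(green) = (16 − 1)/(75 − 4) = 15/71 ≈ 0.211.

MAP estimate of p(green) = 0.211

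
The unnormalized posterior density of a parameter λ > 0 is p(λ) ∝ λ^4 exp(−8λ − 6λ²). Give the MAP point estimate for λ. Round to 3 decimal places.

ℓ'(λ) = 4/λ − 8 − 12λ. Setting this to zero and multiplying by λ: 12λ² + 8λ − 4 = 0.
λ = (−8 + √(8² + 4·12·4)) / (2·12) = (−8 + √256) / 24 = (−8 + 16)/24 = 1/3.
ℓ''(λ) = −4/λ² − 12 < 0, confirming a maximum.

λ̂_MAP = 0.333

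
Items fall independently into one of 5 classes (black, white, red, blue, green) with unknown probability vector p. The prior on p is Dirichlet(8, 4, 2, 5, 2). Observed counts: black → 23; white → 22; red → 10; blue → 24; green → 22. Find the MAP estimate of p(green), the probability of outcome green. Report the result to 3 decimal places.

The posterior is Dirichlet(αᵢ + nᵢ) = Dirichlet(31, 26, 12, 29, 24).
For a Dirichlet(a₁,…,a_K) with all aᵢ > 1, the mode has j-th component (aⱼ − 1)/(Σaᵢ − K).
Here Σaᵢ = 122 and K = 5, so p(green) = (24 − 1)/(122 − 5) = 23/117 ≈ 0.197.

MAP estimate of p(green) = 0.197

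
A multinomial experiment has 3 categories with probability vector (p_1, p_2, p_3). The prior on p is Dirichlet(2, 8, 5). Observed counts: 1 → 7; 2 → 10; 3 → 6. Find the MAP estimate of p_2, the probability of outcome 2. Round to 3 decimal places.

MAP estimate: 0.486

The posterior is Dirichlet(αᵢ + nᵢ) = Dirichlet(9, 18, 11).
For a Dirichlet(a₁,…,a_K) with all aᵢ > 1, the mode has j-th component (aⱼ − 1)/(Σaᵢ − K).
Here Σaᵢ = 38 and K = 3, so p_2 = (18 − 1)/(38 − 3) = 17/35 ≈ 0.486.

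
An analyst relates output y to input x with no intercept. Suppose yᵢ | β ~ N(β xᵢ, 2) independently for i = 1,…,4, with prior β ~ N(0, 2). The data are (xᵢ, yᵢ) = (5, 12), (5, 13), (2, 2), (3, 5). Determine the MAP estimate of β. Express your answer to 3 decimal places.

β̂_MAP = 2.250

log p(β | y) = −Σ(yᵢ − βxᵢ)²/(2·2) − β²/(2·2) + const.
Setting the derivative to zero: Σxᵢ(yᵢ − βxᵢ)/2 − β/2 = 0, so β = Σxᵢyᵢ / (Σxᵢ² + σ²/τ²).
Σxᵢyᵢ = 5·12 + 5·13 + 2·2 + 3·5 = 144; Σxᵢ² = 63; σ²/τ² = 1.
β̂_MAP = 144 / (63 + 1) = 144/64 ≈ 2.250.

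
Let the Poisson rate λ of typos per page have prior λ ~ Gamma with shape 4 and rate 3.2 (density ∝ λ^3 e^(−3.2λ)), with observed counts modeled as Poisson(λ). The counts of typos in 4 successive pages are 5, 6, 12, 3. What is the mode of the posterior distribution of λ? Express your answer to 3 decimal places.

Σxᵢ = 5+6+12+3 = 26, with n = 4.
Posterior ∝ λ^3e^(−3.2λ) · λ^26e^(−4λ) = λ^29e^(−7.2λ), i.e. Gamma(shape=30, rate=7.2).
The mode of a Gamma(a, b) with a ≥ 1 (shape–rate) is (a−1)/b = 29/7.2 ≈ 4.028.

λ̂_MAP = 4.028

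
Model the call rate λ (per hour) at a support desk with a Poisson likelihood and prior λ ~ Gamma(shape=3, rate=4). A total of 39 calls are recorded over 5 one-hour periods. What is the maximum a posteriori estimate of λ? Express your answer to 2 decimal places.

λ̂_MAP = 4.56

Σxᵢ = 39, n = 5.
Posterior ∝ λ^2e^(−4λ) · λ^39e^(−5λ) = λ^41e^(−9λ), i.e. Gamma(shape=42, rate=9).
The mode of a Gamma(a, b) with a ≥ 1 (shape–rate) is (a−1)/b = 41/9 ≈ 4.56.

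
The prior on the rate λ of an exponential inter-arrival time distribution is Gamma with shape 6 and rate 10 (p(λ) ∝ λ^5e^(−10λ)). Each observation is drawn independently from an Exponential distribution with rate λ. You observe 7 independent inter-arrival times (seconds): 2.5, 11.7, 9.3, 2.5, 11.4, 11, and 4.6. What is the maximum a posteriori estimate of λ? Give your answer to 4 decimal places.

The Exponential(rate=λ) likelihood is ∝ λ^n e^(−λΣtᵢ). Here n = 7 and Σtᵢ = 2.5 + 11.7 + 9.3 + 2.5 + 11.4 + 11 + 4.6 = 53.
Posterior ∝ λ^5e^(−10λ) · λ^7e^(−53λ) = λ^12e^(−63λ), i.e. Gamma(13, 63).
Mode = (a−1)/b = 12/63 ≈ 0.1905.

λ̂_MAP = 0.1905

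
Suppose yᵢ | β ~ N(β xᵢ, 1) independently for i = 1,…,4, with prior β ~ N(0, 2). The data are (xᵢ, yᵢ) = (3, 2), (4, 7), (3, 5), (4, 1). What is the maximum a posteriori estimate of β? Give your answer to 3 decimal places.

β̂_MAP = 1.050

log p(β | y) = −Σ(yᵢ − βxᵢ)²/(2·1) − β²/(2·2) + const.
Setting the derivative to zero: Σxᵢ(yᵢ − βxᵢ)/1 − β/2 = 0, so β = Σxᵢyᵢ / (Σxᵢ² + σ²/τ²).
Σxᵢyᵢ = 3·2 + 4·7 + 3·5 + 4·1 = 53; Σxᵢ² = 50; σ²/τ² = 0.5.
β̂_MAP = 53 / (50 + 0.5) = 53/50.5 ≈ 1.050.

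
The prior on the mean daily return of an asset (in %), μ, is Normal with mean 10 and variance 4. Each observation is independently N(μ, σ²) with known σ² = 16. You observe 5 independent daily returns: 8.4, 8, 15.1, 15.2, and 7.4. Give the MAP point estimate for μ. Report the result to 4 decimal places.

n = 5; x̄ = (8.4 + 8 + 15.1 + 15.2 + 7.4)/5 = 54.1/5 = 10.82.
For a Normal prior and Normal likelihood with known variance, the posterior is Normal; its mode equals its mean, the precision-weighted average.
Prior precision 1/σ₀² = 1/4 = 0.25; data precision n/σ² = 5/16 = 0.3125.
μ̂ = (0.25·10 + 0.3125·10.82) / (0.25 + 0.3125) = 5.88125/0.5625 = 941/90 ≈ 10.4556.

μ̂_MAP = 10.4556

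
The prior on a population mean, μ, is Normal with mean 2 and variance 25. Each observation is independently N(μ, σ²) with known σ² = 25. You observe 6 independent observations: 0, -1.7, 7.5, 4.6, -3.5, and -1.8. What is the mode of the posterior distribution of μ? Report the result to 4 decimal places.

n = 6; x̄ = (0 + (-1.7) + 7.5 + 4.6 + (-3.5) + (-1.8))/6 = 5.1/6 = 0.85.
For a Normal prior and Normal likelihood with known variance, the posterior is Normal; its mode equals its mean, the precision-weighted average.
Prior precision 1/σ₀² = 1/25 = 0.04; data precision n/σ² = 6/25 = 0.24.
μ̂ = (0.04·2 + 0.24·0.85) / (0.04 + 0.24) = 0.284/0.28 = 71/70 ≈ 1.0143.

μ̂_MAP = 1.0143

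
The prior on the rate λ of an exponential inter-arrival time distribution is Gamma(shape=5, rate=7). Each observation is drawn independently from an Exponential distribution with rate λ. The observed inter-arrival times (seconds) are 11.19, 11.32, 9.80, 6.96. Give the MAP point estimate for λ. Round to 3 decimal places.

λ̂_MAP = 0.173

The Exponential(rate=λ) likelihood is ∝ λ^n e^(−λΣtᵢ). Here n = 4 and Σtᵢ = 11.19 + 11.32 + 9.80 + 6.96 = 39.27.
Posterior ∝ λ^4e^(−7λ) · λ^4e^(−39.27λ) = λ^8e^(−46.27λ), i.e. Gamma(9, 46.27).
Mode = (a−1)/b = 8/46.27 ≈ 0.173.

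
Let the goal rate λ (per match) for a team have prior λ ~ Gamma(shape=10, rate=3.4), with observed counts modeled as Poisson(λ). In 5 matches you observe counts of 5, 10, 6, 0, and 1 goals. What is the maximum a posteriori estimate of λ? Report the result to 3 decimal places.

λ̂_MAP = 3.690

Σxᵢ = 5+10+6+0+1 = 22, with n = 5.
Posterior ∝ λ^9e^(−3.4λ) · λ^22e^(−5λ) = λ^31e^(−8.4λ), i.e. Gamma(shape=32, rate=8.4).
The mode of a Gamma(a, b) with a ≥ 1 (shape–rate) is (a−1)/b = 31/8.4 ≈ 3.690.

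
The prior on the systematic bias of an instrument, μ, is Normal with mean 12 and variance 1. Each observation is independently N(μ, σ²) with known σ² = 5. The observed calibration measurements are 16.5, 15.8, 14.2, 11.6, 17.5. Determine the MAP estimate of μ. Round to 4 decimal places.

μ̂_MAP = 13.5600

n = 5; x̄ = (16.5 + 15.8 + 14.2 + 11.6 + 17.5)/5 = 75.6/5 = 15.12.
For a Normal prior and Normal likelihood with known variance, the posterior is Normal; its mode equals its mean, the precision-weighted average.
Prior precision 1/σ₀² = 1/1 = 1; data precision n/σ² = 5/5 = 1.
μ̂ = (1·12 + 1·15.12) / (1 + 1) = 27.12/2 = 13.5600.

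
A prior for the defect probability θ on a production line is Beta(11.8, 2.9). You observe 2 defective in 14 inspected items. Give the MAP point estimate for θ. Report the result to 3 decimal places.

θ̂_MAP = 0.479

Prior: Beta(11.8, 2.9).
Data: 2 successes in 14 trials. The binomial likelihood contributes θ^2(1−θ)^12, so the posterior is Beta(11.8+2, 2.9+12) = Beta(13.8, 14.9).
For Beta(a, b) with a, b > 1 the mode is (a−1)/(a+b−2) = 12.8/26.7 ≈ 0.479.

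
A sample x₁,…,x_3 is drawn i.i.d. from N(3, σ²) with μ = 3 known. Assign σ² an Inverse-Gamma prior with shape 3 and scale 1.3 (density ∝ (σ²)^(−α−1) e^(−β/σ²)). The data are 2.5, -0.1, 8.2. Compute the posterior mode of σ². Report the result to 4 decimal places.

Sum of squared deviations about the known mean: SS = (2.5−3)² + (-0.1−3)² + (8.2−3)² = 36.9.
The Normal likelihood contributes (σ²)^(−n/2) exp(−SS/(2σ²)), so the posterior is Inverse-Gamma(α + n/2, β + SS/2) = Inverse-Gamma(4.5, 19.75).
The mode of Inverse-Gamma(a, b) is b/(a+1) = 19.75/5.5 ≈ 3.5909.

σ̂²_MAP = 3.5909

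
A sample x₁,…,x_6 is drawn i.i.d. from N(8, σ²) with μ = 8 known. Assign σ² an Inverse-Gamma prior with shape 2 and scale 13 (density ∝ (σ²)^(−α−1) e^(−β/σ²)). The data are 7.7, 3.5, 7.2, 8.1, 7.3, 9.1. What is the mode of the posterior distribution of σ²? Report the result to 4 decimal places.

Sum of squared deviations about the known mean: SS = (7.7−8)² + (3.5−8)² + (7.2−8)² + (8.1−8)² + (7.3−8)² + (9.1−8)² = 22.69.
The Normal likelihood contributes (σ²)^(−n/2) exp(−SS/(2σ²)), so the posterior is Inverse-Gamma(α + n/2, β + SS/2) = Inverse-Gamma(5, 24.345).
The mode of Inverse-Gamma(a, b) is b/(a+1) = 24.345/6 ≈ 4.0575.

σ̂²_MAP = 4.0575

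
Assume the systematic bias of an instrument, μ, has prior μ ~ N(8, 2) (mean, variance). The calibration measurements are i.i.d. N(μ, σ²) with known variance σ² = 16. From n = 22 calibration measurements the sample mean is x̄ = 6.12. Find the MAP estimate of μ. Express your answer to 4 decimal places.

μ̂_MAP = 6.6213

n = 22, x̄ = 6.12.
For a Normal prior and Normal likelihood with known variance, the posterior is Normal; its mode equals its mean, the precision-weighted average.
Prior precision 1/σ₀² = 1/2 = 0.5; data precision n/σ² = 22/16 = 1.375.
μ̂ = (0.5·8 + 1.375·6.12) / (0.5 + 1.375) = 12.415/1.875 = 2483/375 ≈ 6.6213.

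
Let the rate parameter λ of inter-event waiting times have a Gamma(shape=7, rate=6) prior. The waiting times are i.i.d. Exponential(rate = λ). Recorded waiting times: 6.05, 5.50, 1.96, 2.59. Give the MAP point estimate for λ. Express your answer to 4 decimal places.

λ̂_MAP = 0.4525

The Exponential(rate=λ) likelihood is ∝ λ^n e^(−λΣtᵢ). Here n = 4 and Σtᵢ = 6.05 + 5.50 + 1.96 + 2.59 = 16.10.
Posterior ∝ λ^6e^(−6λ) · λ^4e^(−16.10λ) = λ^10e^(−22.10λ), i.e. Gamma(11, 22.10).
Mode = (a−1)/b = 10/22.10 ≈ 0.4525.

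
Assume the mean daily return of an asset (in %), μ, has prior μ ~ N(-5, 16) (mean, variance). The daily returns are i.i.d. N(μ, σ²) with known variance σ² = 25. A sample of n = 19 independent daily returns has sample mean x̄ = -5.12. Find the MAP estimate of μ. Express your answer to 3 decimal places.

n = 19, x̄ = -5.12.
For a Normal prior and Normal likelihood with known variance, the posterior is Normal; its mode equals its mean, the precision-weighted average.
Prior precision 1/σ₀² = 1/16 = 0.0625; data precision n/σ² = 19/25 = 0.76.
μ̂ = (0.0625·(-5) + 0.76·(-5.12)) / (0.0625 + 0.76) = (-4.2037)/0.8225 = -42037/8225 ≈ -5.111.

μ̂_MAP = -5.111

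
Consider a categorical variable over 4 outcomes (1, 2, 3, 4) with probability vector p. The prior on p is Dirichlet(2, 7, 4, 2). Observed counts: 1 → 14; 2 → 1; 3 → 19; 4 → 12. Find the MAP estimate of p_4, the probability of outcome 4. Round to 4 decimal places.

The posterior is Dirichlet(αᵢ + nᵢ) = Dirichlet(16, 8, 23, 14).
For a Dirichlet(a₁,…,a_K) with all aᵢ > 1, the mode has j-th component (aⱼ − 1)/(Σaᵢ − K).
Here Σaᵢ = 61 and K = 4, so p_4 = (14 − 1)/(61 − 4) = 13/57 ≈ 0.2281.

MAP estimate: 0.2281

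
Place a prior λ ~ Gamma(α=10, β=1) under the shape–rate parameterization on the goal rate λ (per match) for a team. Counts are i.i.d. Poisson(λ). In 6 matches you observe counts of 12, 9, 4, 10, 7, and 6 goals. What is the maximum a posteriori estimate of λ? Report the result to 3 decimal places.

Σxᵢ = 12+9+4+10+7+6 = 48, with n = 6.
Posterior ∝ λ^9e^(−1λ) · λ^48e^(−6λ) = λ^57e^(−7λ), i.e. Gamma(shape=58, rate=7).
The mode of a Gamma(a, b) with a ≥ 1 (shape–rate) is (a−1)/b = 57/7 ≈ 8.143.

λ̂_MAP = 8.143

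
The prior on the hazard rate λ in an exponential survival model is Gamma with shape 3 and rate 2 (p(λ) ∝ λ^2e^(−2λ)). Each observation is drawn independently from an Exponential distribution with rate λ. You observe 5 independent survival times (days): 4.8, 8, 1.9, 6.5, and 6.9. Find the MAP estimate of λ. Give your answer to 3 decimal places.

The Exponential(rate=λ) likelihood is ∝ λ^n e^(−λΣtᵢ). Here n = 5 and Σtᵢ = 4.8 + 8 + 1.9 + 6.5 + 6.9 = 28.1.
Posterior ∝ λ^2e^(−2λ) · λ^5e^(−28.1λ) = λ^7e^(−30.1λ), i.e. Gamma(8, 30.1).
Mode = (a−1)/b = 7/30.1 ≈ 0.233.

λ̂_MAP = 0.233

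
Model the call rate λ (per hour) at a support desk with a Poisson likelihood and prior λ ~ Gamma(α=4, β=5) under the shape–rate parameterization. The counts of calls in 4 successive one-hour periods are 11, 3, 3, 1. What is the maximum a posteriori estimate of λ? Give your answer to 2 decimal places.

λ̂_MAP = 2.33

Σxᵢ = 11+3+3+1 = 18, with n = 4.
Posterior ∝ λ^3e^(−5λ) · λ^18e^(−4λ) = λ^21e^(−9λ), i.e. Gamma(shape=22, rate=9).
The mode of a Gamma(a, b) with a ≥ 1 (shape–rate) is (a−1)/b = 21/9 ≈ 2.33.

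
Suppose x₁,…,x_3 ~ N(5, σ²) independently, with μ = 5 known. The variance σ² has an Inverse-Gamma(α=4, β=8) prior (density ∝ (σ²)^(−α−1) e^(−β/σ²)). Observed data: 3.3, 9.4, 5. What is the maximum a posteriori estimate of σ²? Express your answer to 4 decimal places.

Sum of squared deviations about the known mean: SS = (3.3−5)² + (9.4−5)² + (5−5)² = 22.25.
The Normal likelihood contributes (σ²)^(−n/2) exp(−SS/(2σ²)), so the posterior is Inverse-Gamma(α + n/2, β + SS/2) = Inverse-Gamma(5.5, 19.125).
The mode of Inverse-Gamma(a, b) is b/(a+1) = 19.125/6.5 ≈ 2.9423.

σ̂²_MAP = 2.9423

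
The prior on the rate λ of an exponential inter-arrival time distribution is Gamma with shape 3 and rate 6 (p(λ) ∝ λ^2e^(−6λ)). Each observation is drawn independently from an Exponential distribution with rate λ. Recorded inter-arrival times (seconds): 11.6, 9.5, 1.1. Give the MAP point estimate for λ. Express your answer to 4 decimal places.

The Exponential(rate=λ) likelihood is ∝ λ^n e^(−λΣtᵢ). Here n = 3 and Σtᵢ = 11.6 + 9.5 + 1.1 = 22.2.
Posterior ∝ λ^2e^(−6λ) · λ^3e^(−22.2λ) = λ^5e^(−28.2λ), i.e. Gamma(6, 28.2).
Mode = (a−1)/b = 5/28.2 ≈ 0.1773.

λ̂_MAP = 0.1773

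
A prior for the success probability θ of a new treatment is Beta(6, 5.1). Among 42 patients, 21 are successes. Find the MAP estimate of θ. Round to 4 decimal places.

Prior: Beta(6, 5.1).
Data: 21 successes in 42 trials. The binomial likelihood contributes θ^21(1−θ)^21, so the posterior is Beta(6+21, 5.1+21) = Beta(27, 26.1).
For Beta(a, b) with a, b > 1 the mode is (a−1)/(a+b−2) = 26/51.1 ≈ 0.5088.

θ̂_MAP = 0.5088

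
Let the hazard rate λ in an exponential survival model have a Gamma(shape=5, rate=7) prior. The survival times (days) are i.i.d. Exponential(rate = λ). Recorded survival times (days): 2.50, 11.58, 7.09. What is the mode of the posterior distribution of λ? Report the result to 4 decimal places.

The Exponential(rate=λ) likelihood is ∝ λ^n e^(−λΣtᵢ). Here n = 3 and Σtᵢ = 2.50 + 11.58 + 7.09 = 21.17.
Posterior ∝ λ^4e^(−7λ) · λ^3e^(−21.17λ) = λ^7e^(−28.17λ), i.e. Gamma(8, 28.17).
Mode = (a−1)/b = 7/28.17 ≈ 0.2485.

λ̂_MAP = 0.2485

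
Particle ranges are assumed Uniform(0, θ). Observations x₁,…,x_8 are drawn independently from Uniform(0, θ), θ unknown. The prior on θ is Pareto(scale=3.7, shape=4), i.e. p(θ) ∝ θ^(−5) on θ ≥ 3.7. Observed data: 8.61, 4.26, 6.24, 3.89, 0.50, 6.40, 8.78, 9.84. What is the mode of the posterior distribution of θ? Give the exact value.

The Uniform(0, θ) likelihood is θ^(−n) for θ ≥ max(xᵢ), zero otherwise. Here max(xᵢ) = 9.84.
Posterior ∝ θ^(−5) · θ^(−8) = θ^(−13) on θ ≥ max(3.7, 9.84) = 9.84.
This density is strictly decreasing in θ, so the posterior mode lies at the lower boundary of the support.

θ̂_MAP = 9.84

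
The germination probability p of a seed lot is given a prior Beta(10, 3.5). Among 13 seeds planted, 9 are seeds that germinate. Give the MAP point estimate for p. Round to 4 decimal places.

p̂_MAP = 0.7347

Prior: Beta(10, 3.5).
Data: 9 successes in 13 trials. The binomial likelihood contributes p^9(1−p)^4, so the posterior is Beta(10+9, 3.5+4) = Beta(19, 7.5).
For Beta(a, b) with a, b > 1 the mode is (a−1)/(a+b−2) = 18/24.5 ≈ 0.7347.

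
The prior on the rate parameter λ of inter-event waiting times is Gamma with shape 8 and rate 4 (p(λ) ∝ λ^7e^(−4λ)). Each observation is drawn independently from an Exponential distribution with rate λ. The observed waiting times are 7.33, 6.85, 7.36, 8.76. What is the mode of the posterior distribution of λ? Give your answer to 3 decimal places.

λ̂_MAP = 0.321

The Exponential(rate=λ) likelihood is ∝ λ^n e^(−λΣtᵢ). Here n = 4 and Σtᵢ = 7.33 + 6.85 + 7.36 + 8.76 = 30.30.
Posterior ∝ λ^7e^(−4λ) · λ^4e^(−30.30λ) = λ^11e^(−34.30λ), i.e. Gamma(12, 34.30).
Mode = (a−1)/b = 11/34.30 ≈ 0.321.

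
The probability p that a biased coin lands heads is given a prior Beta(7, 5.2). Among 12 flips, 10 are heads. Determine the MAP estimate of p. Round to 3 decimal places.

Prior: Beta(7, 5.2).
Data: 10 successes in 12 trials. The binomial likelihood contributes p^10(1−p)^2, so the posterior is Beta(7+10, 5.2+2) = Beta(17, 7.2).
For Beta(a, b) with a, b > 1 the mode is (a−1)/(a+b−2) = 16/22.2 ≈ 0.721.

p̂_MAP = 0.721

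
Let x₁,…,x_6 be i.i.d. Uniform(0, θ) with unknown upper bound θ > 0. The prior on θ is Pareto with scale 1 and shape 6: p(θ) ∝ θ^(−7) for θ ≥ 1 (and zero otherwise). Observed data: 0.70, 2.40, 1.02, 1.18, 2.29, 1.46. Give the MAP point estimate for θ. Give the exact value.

θ̂_MAP = 2.40

The Uniform(0, θ) likelihood is θ^(−n) for θ ≥ max(xᵢ), zero otherwise. Here max(xᵢ) = 2.40.
Posterior ∝ θ^(−7) · θ^(−6) = θ^(−13) on θ ≥ max(1, 2.40) = 2.40.
This density is strictly decreasing in θ, so the posterior mode lies at the lower boundary of the support.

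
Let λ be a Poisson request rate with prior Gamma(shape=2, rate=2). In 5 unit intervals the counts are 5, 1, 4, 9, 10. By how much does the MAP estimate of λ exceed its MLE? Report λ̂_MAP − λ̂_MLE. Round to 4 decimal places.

Σxᵢ = 29. Posterior is Gamma(31, 7); MAP = (31−1)/7 = 30/7 ≈ 4.28571.
MLE = x̄ = 29/5 ≈ 5.80000.
Difference = 30/7 − 29/5 = -53/35 ≈ -1.5143.

MAP − MLE = -1.5143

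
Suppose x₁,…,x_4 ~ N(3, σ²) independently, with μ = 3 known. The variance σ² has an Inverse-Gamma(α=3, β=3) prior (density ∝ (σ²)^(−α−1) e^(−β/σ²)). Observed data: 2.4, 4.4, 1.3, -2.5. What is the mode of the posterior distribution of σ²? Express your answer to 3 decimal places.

Sum of squared deviations about the known mean: SS = (2.4−3)² + (4.4−3)² + (1.3−3)² + (-2.5−3)² = 35.46.
The Normal likelihood contributes (σ²)^(−n/2) exp(−SS/(2σ²)), so the posterior is Inverse-Gamma(α + n/2, β + SS/2) = Inverse-Gamma(5, 20.73).
The mode of Inverse-Gamma(a, b) is b/(a+1) = 20.73/6 ≈ 3.455.

σ̂²_MAP = 3.455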